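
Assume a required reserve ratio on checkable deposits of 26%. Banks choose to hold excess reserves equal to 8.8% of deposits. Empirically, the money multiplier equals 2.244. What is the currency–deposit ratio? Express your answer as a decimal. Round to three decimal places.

Using m = 2.244. From m = (1 + c)/(c + rr + e), rearranging gives 1 + c = m·(c + rr + e), so c·(1 − m) = m·(rr + e) − 1.
Hence c = [m·(rr + e) − 1]/(1 − m) = [2.244 × (0.26 + 0.088) − 1] / (1 − 2.244) ≈ 0.176116.

0.176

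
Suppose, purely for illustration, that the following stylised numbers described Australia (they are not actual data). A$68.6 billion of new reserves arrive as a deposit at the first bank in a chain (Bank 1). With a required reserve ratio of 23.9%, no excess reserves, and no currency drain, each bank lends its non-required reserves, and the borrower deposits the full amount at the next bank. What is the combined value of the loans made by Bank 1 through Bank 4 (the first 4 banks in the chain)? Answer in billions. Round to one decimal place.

A$145.2 billion

Bank i lends (1 − rr)^i of the original deposit: Bank 1 lends 68.6·0.7610 = 52.2046, Bank 2 lends 68.6·0.7610² ≈ 39.7277, and so on.
Summing a geometric series: total = 68.6·[0.7610·(1 − 0.7610^4) / (1 − 0.7610)] ≈ 145.1722 billion.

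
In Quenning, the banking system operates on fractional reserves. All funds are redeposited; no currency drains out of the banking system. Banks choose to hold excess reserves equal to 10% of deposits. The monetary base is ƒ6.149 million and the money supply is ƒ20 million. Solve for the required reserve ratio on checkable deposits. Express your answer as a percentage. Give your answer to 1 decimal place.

20.7%

Using m = M/MB = 20/6.149 ≈ 3.252561. Since m = (1 + c)/(c + rr + e), the denominator satisfies c + rr + e = (1 + c)/m = (1 + 0) / 3.252561 ≈ 0.307450.
With c = 0 and e = 0.1, the required reserve ratio on checkable deposits is 0.307450 − 0 − 0.1 = 0.20745.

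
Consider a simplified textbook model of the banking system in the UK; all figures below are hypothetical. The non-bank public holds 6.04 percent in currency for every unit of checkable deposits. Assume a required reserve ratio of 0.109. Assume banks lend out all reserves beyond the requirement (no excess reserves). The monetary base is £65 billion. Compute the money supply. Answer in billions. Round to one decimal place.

The money multiplier is m = (1 + c) / (rr + c) = (1 + 0.0604) / (0.109 + 0.0604) ≈ 6.2597.
So M = m × MB = 6.2597 × 65 = 406.8805 billion.

£406.9 billion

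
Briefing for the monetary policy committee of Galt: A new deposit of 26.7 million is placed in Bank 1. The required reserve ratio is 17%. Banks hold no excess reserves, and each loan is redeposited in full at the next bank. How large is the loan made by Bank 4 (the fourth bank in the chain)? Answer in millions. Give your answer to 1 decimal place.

12.7 million

Each bank lends a fraction (1 − rr) = 0.8300 of the deposit it receives, so Bank 4 receives 26.7·0.8300^3 and lends 26.7·0.8300^4 ≈ 12.6714 million.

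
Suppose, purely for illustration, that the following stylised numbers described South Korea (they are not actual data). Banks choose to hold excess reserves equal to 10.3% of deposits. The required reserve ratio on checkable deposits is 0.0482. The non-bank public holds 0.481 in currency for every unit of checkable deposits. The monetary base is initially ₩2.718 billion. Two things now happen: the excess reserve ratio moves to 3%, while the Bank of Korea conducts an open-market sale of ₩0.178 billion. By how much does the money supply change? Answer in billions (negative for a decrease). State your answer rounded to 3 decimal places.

Before: m₁ = (1 + 0.481) / (0.0482 + 0.103 + 0.481) ≈ 2.34261, MB₁ = 2.718, so M₁ = 2.34261 × 2.718 ≈ 6.3672 billion.
After: m₂ = (1 + 0.481) / (0.0482 + 0.03 + 0.481) ≈ 2.64843, MB₂ = 2.718 − 0.178 = 2.54, so M₂ = 2.64843 × 2.54 ≈ 6.727 billion.
ΔM = M₂ − M₁ = 6.727 − 6.3672 = 0.3598 billion.

₩0.360 billion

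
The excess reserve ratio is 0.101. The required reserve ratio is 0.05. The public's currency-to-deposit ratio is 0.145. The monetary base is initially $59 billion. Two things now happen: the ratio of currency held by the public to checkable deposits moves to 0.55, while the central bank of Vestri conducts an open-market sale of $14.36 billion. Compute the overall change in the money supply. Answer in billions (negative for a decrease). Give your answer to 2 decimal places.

-129.52 billion

Before: m₁ = (1 + 0.145) / (0.05 + 0.101 + 0.145) ≈ 3.86824, MB₁ = 59, so M₁ = 3.86824 × 59 ≈ 228.2262 billion.
After: m₂ = (1 + 0.55) / (0.05 + 0.101 + 0.55) ≈ 2.21113, MB₂ = 59 − 14.36 = 44.64, so M₂ = 2.21113 × 44.64 ≈ 98.7048 billion.
ΔM = M₂ − M₁ = 98.7048 − 228.2262 = -129.5214 billion.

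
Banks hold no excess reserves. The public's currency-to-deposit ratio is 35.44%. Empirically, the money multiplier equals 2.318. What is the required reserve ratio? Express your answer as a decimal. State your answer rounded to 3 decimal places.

0.230

Using m = 2.318. Since m = (1 + c)/(c + rr + e), the denominator satisfies c + rr + e = (1 + c)/m = (1 + 0.3544) / 2.318 ≈ 0.584297.
With c = 0.3544 and e = 0, the required reserve ratio is 0.584297 − 0.3544 − 0 = 0.229897.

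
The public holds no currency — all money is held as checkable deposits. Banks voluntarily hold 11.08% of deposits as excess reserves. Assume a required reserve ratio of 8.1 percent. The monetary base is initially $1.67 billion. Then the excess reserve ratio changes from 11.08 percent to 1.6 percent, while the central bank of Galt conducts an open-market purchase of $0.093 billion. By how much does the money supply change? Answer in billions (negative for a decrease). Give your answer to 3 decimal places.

$9.468 billion

Before: m₁ = 1 / (0.081 + 0.1108) ≈ 5.21376, MB₁ = 1.67, so M₁ = 5.21376 × 1.67 ≈ 8.707 billion.
After: m₂ = 1 / (0.081 + 0.016) ≈ 10.30928, MB₂ = 1.67 + 0.093 = 1.763, so M₂ = 10.30928 × 1.763 ≈ 18.1753 billion.
ΔM = M₂ − M₁ = 18.1753 − 8.707 = 9.4683 billion.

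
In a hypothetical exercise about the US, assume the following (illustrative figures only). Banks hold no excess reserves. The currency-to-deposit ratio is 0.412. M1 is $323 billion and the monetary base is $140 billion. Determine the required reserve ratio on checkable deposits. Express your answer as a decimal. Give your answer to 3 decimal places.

Using m = M/MB = 323/140 ≈ 2.307143. Since m = (1 + c)/(c + rr + e), the denominator satisfies c + rr + e = (1 + c)/m = (1 + 0.412) / 2.307143 ≈ 0.612012.
With c = 0.412 and e = 0, the required reserve ratio on checkable deposits is 0.612012 − 0.412 − 0 = 0.200012.

0.200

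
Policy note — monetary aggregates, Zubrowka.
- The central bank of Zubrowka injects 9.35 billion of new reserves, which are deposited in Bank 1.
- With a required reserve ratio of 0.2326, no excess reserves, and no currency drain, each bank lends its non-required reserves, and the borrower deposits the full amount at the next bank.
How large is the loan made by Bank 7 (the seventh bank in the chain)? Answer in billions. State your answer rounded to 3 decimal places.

1.465 billion

Each bank lends a fraction (1 − rr) = 0.7674 of the deposit it receives, so Bank 7 receives 9.35·0.7674^6 and lends 9.35·0.7674^7 ≈ 1.4654 billion.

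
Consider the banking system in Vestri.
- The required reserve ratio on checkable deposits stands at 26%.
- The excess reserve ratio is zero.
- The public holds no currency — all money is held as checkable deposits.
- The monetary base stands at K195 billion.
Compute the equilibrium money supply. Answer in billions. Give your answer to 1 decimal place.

K750.0 billion

With no currency drain or excess reserves, the money multiplier is m = 1/rr = 1/0.26 ≈ 3.84615.
Money supply M = m × MB = 3.84615 × 195 ≈ 749.9993 billion.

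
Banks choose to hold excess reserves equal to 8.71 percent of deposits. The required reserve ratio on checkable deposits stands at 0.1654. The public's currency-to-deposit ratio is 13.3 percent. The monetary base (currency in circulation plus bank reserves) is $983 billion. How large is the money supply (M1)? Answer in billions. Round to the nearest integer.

The money multiplier is m = (1 + c) / (rr + e + c) = (1 + 0.133) / (0.1654 + 0.0871 + 0.133) ≈ 2.9390.
So M = m × MB = 2.9390 × 983 = 2889.037 billion.

$2889 billion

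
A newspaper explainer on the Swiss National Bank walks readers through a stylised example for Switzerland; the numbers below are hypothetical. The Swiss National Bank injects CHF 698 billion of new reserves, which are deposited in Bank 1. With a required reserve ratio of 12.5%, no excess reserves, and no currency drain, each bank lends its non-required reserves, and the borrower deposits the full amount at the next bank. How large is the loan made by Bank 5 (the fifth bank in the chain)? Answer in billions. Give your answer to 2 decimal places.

CHF 358.01 billion

Each bank lends a fraction (1 − rr) = 0.8750 of the deposit it receives, so Bank 5 receives 698·0.8750^4 and lends 698·0.8750^5 ≈ 358.0104 billion.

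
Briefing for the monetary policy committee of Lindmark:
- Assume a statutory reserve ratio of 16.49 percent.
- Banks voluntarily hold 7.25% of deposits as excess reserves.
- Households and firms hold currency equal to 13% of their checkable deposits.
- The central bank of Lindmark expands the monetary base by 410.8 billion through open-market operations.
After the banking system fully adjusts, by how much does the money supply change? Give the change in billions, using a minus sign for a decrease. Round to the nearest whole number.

1263 billion

The money multiplier is m = (1 + c) / (rr + e + c) = (1 + 0.13) / (0.1649 + 0.0725 + 0.13) ≈ 3.0757.
The purchase adds 410.8 billion of base, so ΔM = m × ΔMB = 3.0757 × (+410.8) ≈ 1263.4976 billion.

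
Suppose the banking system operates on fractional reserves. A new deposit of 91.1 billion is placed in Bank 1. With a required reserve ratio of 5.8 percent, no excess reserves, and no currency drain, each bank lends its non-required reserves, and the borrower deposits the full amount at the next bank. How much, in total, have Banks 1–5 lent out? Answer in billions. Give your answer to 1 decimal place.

382.1 billion

Bank i lends (1 − rr)^i of the original deposit: Bank 1 lends 91.1·0.9420 = 85.8162, Bank 2 lends 91.1·0.9420² ≈ 80.8389, and so on.
Summing a geometric series: total = 91.1·[0.9420·(1 − 0.9420^5) / (1 − 0.9420)] ≈ 382.1117 billion.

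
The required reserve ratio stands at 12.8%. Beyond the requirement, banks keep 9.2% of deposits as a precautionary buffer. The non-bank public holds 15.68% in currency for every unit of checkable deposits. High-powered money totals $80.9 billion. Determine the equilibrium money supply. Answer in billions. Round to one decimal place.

$248.4 billion

The money multiplier is m = (1 + c) / (rr + e + c) = (1 + 0.1568) / (0.128 + 0.092 + 0.1568) ≈ 3.0701.
So M = m × MB = 3.0701 × 80.9 ≈ 248.3711 billion.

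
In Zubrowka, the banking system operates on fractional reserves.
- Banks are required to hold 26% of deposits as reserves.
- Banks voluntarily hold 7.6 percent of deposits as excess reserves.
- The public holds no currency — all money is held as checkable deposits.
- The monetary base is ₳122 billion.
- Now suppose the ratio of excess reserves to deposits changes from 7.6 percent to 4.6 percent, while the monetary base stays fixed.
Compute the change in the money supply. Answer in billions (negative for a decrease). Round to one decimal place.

₳35.6 billion

Initially m₁ = 1 / (0.26 + 0.076) ≈ 2.97619, so M₁ = 2.97619 × 122 ≈ 363.0952 billion.
After the change m₂ = 1 / (0.26 + 0.046) ≈ 3.26797, so M₂ = 3.26797 × 122 ≈ 398.6923 billion.
ΔM = M₂ − M₁ = 398.6923 − 363.0952 = 35.5971 billion.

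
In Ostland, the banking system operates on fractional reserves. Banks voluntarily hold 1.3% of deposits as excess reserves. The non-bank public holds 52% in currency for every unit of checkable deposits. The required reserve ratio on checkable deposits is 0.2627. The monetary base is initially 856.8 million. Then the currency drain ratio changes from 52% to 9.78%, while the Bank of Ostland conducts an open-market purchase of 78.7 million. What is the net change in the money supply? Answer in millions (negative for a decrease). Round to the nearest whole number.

Before: m₁ = (1 + 0.52) / (0.2627 + 0.013 + 0.52) ≈ 1.9103, MB₁ = 856.8, so M₁ = 1.9103 × 856.8 ≈ 1636.745 million.
After: m₂ = (1 + 0.0978) / (0.2627 + 0.013 + 0.0978) ≈ 2.9392, MB₂ = 856.8 + 78.7 = 935.5, so M₂ = 2.9392 × 935.5 = 2749.6216 million.
ΔM = M₂ − M₁ = 2749.6216 − 1636.745 = 1112.8766 million.

1113 million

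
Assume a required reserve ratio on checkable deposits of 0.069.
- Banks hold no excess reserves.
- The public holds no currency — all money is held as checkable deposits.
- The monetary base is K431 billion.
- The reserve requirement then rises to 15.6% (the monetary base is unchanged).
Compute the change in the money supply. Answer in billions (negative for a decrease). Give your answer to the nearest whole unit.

-3484 billion

Initially m₁ = 1 / (0.069) ≈ 14.4928, so M₁ = 14.4928 × 431 = 6246.3968 billion.
After the change m₂ = 1 / (0.156) ≈ 6.4103, so M₂ = 6.4103 × 431 = 2762.8393 billion.
ΔM = M₂ − M₁ = 2762.8393 − 6246.3968 = -3483.5575 billion.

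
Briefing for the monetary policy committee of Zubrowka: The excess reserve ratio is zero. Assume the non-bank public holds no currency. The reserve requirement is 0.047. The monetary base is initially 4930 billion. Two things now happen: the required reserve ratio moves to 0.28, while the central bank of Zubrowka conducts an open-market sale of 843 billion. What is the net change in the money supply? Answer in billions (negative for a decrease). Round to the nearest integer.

-90297 billion

Before: m₁ = 1 / (0.047) ≈ 21.27660, MB₁ = 4930, so M₁ = 21.27660 × 4930 = 104893.638 billion.
After: m₂ = 1 / (0.28) ≈ 3.57143, MB₂ = 4930 − 843 = 4087, so M₂ = 3.57143 × 4087 ≈ 14596.4344 billion.
ΔM = M₂ − M₁ = 14596.4344 − 104893.638 = -90297.2036 billion.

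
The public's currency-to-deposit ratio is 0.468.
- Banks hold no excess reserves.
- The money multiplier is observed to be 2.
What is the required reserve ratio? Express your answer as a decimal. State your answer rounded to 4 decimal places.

0.2660

Using m = 2. Since m = (1 + c)/(c + rr + e), the denominator satisfies c + rr + e = (1 + c)/m = (1 + 0.468) / 2 = 0.734000.
With c = 0.468 and e = 0, the required reserve ratio is 0.734000 − 0.468 − 0 = 0.266.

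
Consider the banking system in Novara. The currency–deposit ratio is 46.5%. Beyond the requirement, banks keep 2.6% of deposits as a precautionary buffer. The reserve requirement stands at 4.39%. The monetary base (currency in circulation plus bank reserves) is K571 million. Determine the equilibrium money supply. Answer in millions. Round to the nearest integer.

K1564 million

The money multiplier is m = (1 + c) / (rr + e + c) = (1 + 0.465) / (0.0439 + 0.026 + 0.465) ≈ 2.7388.
So M = m × MB = 2.7388 × 571 = 1563.8548 million.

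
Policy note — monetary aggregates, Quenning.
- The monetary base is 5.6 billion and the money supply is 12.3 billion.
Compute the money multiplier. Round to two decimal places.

2.20

The money multiplier is m = M / MB = 12.3 / 5.6 ≈ 2.19643.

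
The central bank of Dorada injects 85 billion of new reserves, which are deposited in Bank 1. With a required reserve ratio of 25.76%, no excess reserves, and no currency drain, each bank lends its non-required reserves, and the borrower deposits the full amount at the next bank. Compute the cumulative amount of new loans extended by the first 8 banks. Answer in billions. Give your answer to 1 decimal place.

222.4 billion

Bank i lends (1 − rr)^i of the original deposit: Bank 1 lends 85·0.7424 = 63.1040, Bank 2 lends 85·0.7424² ≈ 46.8484, and so on.
Summing a geometric series: total = 85·[0.7424·(1 − 0.7424^8) / (1 − 0.7424)] ≈ 222.3634 billion.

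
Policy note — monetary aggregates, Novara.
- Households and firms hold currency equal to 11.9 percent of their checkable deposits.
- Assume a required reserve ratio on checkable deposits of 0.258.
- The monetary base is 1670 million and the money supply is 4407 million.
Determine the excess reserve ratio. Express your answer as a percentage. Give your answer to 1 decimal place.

4.7%

Using m = M/MB = 4407/1670 ≈ 2.638922. Since m = (1 + c)/(c + rr + e), the denominator satisfies c + rr + e = (1 + c)/m = (1 + 0.119) / 2.638922 ≈ 0.424037.
With c = 0.119 and rr = 0.258, the excess reserve ratio is 0.424037 − 0.119 − 0.258 = 0.047037.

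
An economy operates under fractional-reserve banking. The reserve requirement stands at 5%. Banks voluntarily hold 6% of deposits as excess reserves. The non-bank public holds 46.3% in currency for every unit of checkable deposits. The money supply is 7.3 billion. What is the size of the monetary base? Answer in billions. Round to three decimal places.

The money multiplier is m = (1 + c) / (rr + e + c) = (1 + 0.463) / (0.05 + 0.06 + 0.463) ≈ 2.55323.
MB = M / m = 7.3 / 2.55323 ≈ 2.8591 billion.

2.859 billion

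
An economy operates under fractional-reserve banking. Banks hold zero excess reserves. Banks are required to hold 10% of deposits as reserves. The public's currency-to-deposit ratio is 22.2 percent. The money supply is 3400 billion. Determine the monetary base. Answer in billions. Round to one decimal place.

The money multiplier is m = (1 + c) / (rr + c) = (1 + 0.222) / (0.1 + 0.222) ≈ 3.795031.
MB = M / m = 3400 / 3.795031 ≈ 895.9084 billion.

895.9 billion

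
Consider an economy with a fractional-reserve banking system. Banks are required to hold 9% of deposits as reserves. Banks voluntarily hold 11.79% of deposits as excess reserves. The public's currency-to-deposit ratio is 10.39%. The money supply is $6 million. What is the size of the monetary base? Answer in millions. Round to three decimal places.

$1.695 million

The money multiplier is m = (1 + c) / (rr + e + c) = (1 + 0.1039) / (0.09 + 0.1179 + 0.1039) ≈ 3.54041.
MB = M / m = 6 / 3.54041 ≈ 1.6947 million.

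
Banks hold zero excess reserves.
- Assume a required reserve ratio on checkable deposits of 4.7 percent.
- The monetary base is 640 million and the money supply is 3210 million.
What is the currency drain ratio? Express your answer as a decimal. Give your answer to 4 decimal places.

Using m = M/MB = 3210/640 = 5.015625. From m = (1 + c)/(c + rr + e), rearranging gives 1 + c = m·(c + rr + e), so c·(1 − m) = m·(rr + e) − 1.
Hence c = [m·(rr + e) − 1]/(1 − m) = [5.015625 × (0.047 + 0) − 1] / (1 − 5.015625) ≈ 0.190323.

0.1903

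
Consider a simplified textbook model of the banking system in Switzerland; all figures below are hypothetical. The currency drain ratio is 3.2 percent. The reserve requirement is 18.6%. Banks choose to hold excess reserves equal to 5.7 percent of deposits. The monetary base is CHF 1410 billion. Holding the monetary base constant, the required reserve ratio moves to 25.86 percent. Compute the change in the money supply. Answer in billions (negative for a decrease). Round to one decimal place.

-1105.2 billion

Initially m₁ = (1 + 0.032) / (0.186 + 0.057 + 0.032) ≈ 3.752727, so M₁ = 3.752727 × 1410 ≈ 5291.3451 billion.
After the change m₂ = (1 + 0.032) / (0.2586 + 0.057 + 0.032) ≈ 2.968930, so M₂ = 2.968930 × 1410 = 4186.1913 billion.
ΔM = M₂ − M₁ = 4186.1913 − 5291.3451 = -1105.1538 billion.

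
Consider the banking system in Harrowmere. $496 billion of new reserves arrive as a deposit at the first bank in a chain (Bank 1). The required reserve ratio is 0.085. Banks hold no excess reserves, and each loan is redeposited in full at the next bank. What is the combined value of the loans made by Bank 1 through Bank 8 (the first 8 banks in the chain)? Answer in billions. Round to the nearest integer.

Bank i lends (1 − rr)^i of the original deposit: Bank 1 lends 496·0.9150 = 453.8400, Bank 2 lends 496·0.9150² = 415.2636, and so on.
Summing a geometric series: total = 496·[0.9150·(1 − 0.9150^8) / (1 − 0.9150)] ≈ 2715.9661 billion.

$2716 billion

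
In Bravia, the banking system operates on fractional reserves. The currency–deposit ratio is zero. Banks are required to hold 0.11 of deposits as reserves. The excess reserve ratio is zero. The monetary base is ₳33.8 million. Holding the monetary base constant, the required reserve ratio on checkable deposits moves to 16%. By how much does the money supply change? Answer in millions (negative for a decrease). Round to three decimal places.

-96.023 million

Initially m₁ = 1 / (0.11) ≈ 9.090909, so M₁ = 9.090909 × 33.8 ≈ 307.2727 million.
After the change m₂ = 1 / (0.16) = 6.25, so M₂ = 6.25 × 33.8 = 211.25 million.
ΔM = M₂ − M₁ = 211.25 − 307.2727 = -96.0227 million.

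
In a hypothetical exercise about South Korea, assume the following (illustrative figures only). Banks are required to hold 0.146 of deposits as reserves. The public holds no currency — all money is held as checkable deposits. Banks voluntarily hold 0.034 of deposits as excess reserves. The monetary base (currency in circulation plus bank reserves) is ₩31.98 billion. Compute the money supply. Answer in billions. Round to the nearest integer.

The money multiplier is m = 1 / (rr + e) = 1 / (0.146 + 0.034) ≈ 5.5556.
So M = m × MB = 5.5556 × 31.98 ≈ 177.6681 billion.

₩178 billion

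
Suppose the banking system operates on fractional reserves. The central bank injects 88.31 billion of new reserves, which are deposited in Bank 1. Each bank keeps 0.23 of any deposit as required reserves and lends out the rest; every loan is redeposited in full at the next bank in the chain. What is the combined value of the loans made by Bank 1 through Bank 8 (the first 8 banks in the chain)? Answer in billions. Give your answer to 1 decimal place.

259.1 billion

Bank i lends (1 − rr)^i of the original deposit: Bank 1 lends 88.31·0.7700 = 67.9987, Bank 2 lends 88.31·0.7700² ≈ 52.3590, and so on.
Summing a geometric series: total = 88.31·[0.7700·(1 − 0.7700^8) / (1 − 0.7700)] ≈ 259.1124 billion.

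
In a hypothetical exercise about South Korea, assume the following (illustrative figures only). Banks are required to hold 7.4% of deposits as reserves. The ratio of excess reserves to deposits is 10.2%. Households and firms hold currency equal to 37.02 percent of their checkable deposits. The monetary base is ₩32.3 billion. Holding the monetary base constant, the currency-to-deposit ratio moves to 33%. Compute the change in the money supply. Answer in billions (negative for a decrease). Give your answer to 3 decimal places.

₩3.871 billion

Initially m₁ = (1 + 0.3702) / (0.074 + 0.102 + 0.3702) ≈ 2.508605, so M₁ = 2.508605 × 32.3 ≈ 81.0279 billion.
After the change m₂ = (1 + 0.33) / (0.074 + 0.102 + 0.33) ≈ 2.628458, so M₂ = 2.628458 × 32.3 ≈ 84.8992 billion.
ΔM = M₂ − M₁ = 84.8992 − 81.0279 = 3.8713 billion.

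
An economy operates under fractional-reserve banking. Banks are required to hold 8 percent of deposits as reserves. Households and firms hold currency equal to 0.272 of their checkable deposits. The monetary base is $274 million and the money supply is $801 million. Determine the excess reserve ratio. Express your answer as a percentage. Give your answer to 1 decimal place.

8.3%

Using m = M/MB = 801/274 ≈ 2.923358. Since m = (1 + c)/(c + rr + e), the denominator satisfies c + rr + e = (1 + c)/m = (1 + 0.272) / 2.923358 ≈ 0.435116.
With c = 0.272 and rr = 0.08, the excess reserve ratio is 0.435116 − 0.272 − 0.08 = 0.083116.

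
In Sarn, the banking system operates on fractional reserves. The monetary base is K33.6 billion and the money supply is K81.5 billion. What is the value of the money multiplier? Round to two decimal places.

The money multiplier is m = M / MB = 81.5 / 33.6 ≈ 2.42560.

2.43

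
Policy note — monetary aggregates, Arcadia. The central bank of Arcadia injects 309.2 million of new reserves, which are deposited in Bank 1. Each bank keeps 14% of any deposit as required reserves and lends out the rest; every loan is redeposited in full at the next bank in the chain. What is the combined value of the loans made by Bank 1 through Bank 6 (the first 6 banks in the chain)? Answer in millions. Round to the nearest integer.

Bank i lends (1 − rr)^i of the original deposit: Bank 1 lends 309.2·0.8600 = 265.9120, Bank 2 lends 309.2·0.8600² ≈ 228.6843, and so on.
Summing a geometric series: total = 309.2·[0.8600·(1 − 0.8600^6) / (1 − 0.8600)] ≈ 1130.9480 million.

1131 million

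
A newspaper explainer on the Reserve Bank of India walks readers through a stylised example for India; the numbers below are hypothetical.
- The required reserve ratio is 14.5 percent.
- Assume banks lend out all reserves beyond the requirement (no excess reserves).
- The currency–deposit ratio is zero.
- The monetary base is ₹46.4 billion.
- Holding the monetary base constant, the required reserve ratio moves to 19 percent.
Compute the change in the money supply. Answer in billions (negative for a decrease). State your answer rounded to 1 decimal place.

Initially m₁ = 1 / (0.145) ≈ 6.8966, so M₁ = 6.8966 × 46.4 ≈ 320.0022 billion.
After the change m₂ = 1 / (0.19) ≈ 5.2632, so M₂ = 5.2632 × 46.4 ≈ 244.2125 billion.
ΔM = M₂ − M₁ = 244.2125 − 320.0022 = -75.7897 billion.

-75.8 billion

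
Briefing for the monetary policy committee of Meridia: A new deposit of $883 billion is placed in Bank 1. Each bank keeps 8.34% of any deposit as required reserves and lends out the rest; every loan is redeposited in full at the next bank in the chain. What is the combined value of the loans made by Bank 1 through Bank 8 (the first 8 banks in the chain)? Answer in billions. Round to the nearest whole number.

$4869 billion

Bank i lends (1 − rr)^i of the original deposit: Bank 1 lends 883·0.9166 = 809.3578, Bank 2 lends 883·0.9166² ≈ 741.8574, and so on.
Summing a geometric series: total = 883·[0.9166·(1 − 0.9166^8) / (1 − 0.9166)] ≈ 4869.3424 billion.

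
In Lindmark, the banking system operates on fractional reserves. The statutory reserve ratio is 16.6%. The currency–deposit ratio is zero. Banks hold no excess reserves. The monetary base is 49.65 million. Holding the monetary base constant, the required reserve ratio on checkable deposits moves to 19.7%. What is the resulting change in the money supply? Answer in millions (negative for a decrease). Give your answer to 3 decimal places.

-47.066 million

Initially m₁ = 1 / (0.166) ≈ 6.024096, so M₁ = 6.024096 × 49.65 ≈ 299.0964 million.
After the change m₂ = 1 / (0.197) ≈ 5.076142, so M₂ = 5.076142 × 49.65 ≈ 252.0305 million.
ΔM = M₂ − M₁ = 252.0305 − 299.0964 = -47.0659 million.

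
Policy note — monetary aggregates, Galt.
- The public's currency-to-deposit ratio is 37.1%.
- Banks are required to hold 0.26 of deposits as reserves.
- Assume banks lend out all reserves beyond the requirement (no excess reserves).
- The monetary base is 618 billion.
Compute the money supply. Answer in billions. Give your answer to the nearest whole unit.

The money multiplier is m = (1 + c) / (rr + c) = (1 + 0.371) / (0.26 + 0.371) ≈ 2.1727.
So M = m × MB = 2.1727 × 618 = 1342.7286 billion.

1343 billion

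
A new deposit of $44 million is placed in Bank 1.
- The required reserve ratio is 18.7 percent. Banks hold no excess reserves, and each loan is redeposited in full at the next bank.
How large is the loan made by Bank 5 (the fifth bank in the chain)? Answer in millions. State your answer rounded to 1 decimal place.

$15.6 million

Each bank lends a fraction (1 − rr) = 0.8130 of the deposit it receives, so Bank 5 receives 44·0.8130^4 and lends 44·0.8130^5 ≈ 15.6281 million.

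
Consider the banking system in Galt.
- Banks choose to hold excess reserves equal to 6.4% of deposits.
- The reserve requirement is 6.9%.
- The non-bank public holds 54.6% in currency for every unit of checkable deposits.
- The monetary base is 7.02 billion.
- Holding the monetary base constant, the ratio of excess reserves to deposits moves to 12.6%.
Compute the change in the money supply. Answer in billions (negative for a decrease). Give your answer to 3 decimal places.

Initially m₁ = (1 + 0.546) / (0.069 + 0.064 + 0.546) ≈ 2.27688, so M₁ = 2.27688 × 7.02 ≈ 15.9837 billion.
After the change m₂ = (1 + 0.546) / (0.069 + 0.126 + 0.546) ≈ 2.08637, so M₂ = 2.08637 × 7.02 ≈ 14.6463 billion.
ΔM = M₂ − M₁ = 14.6463 − 15.9837 = -1.3374 billion.

-1.337 billion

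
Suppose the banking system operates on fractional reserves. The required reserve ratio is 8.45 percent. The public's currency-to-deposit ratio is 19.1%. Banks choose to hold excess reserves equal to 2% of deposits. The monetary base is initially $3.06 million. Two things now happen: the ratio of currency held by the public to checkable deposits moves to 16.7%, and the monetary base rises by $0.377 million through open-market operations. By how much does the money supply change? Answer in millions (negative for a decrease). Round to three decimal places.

Before: m₁ = (1 + 0.191) / (0.0845 + 0.02 + 0.191) ≈ 4.03046, MB₁ = 3.06, so M₁ = 4.03046 × 3.06 ≈ 12.3332 million.
After: m₂ = (1 + 0.167) / (0.0845 + 0.02 + 0.167) ≈ 4.29834, MB₂ = 3.06 + 0.377 = 3.437, so M₂ = 4.29834 × 3.437 ≈ 14.7734 million.
ΔM = M₂ − M₁ = 14.7734 − 12.3332 = 2.4402 million.

$2.440 million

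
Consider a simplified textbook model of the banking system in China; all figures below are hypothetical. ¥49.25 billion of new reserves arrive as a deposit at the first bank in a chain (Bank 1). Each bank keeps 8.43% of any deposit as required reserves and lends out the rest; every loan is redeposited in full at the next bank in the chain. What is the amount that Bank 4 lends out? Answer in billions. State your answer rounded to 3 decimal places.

¥34.627 billion

Each bank lends a fraction (1 − rr) = 0.9157 of the deposit it receives, so Bank 4 receives 49.25·0.9157^3 and lends 49.25·0.9157^4 ≈ 34.6273 billion.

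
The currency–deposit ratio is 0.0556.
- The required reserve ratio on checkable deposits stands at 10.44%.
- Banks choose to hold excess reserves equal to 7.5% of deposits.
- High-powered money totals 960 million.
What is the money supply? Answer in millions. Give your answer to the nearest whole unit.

4312 million

The money multiplier is m = (1 + c) / (rr + e + c) = (1 + 0.0556) / (0.1044 + 0.075 + 0.0556) ≈ 4.4919.
So M = m × MB = 4.4919 × 960 = 4312.224 million.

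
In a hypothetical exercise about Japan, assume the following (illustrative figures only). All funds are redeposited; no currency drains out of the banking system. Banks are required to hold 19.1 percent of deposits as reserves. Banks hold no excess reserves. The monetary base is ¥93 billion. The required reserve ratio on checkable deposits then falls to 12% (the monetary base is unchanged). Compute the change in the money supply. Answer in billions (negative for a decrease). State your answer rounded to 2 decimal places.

¥288.09 billion

Initially m₁ = 1 / (0.191) ≈ 5.23560, so M₁ = 5.23560 × 93 = 486.9108 billion.
After the change m₂ = 1 / (0.12) ≈ 8.33333, so M₂ = 8.33333 × 93 ≈ 774.9997 billion.
ΔM = M₂ − M₁ = 774.9997 − 486.9108 = 288.0889 billion.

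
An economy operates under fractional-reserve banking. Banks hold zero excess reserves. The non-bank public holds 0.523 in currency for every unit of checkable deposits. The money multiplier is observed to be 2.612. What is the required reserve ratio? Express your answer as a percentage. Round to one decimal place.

6.0%

Using m = 2.612. Since m = (1 + c)/(c + rr + e), the denominator satisfies c + rr + e = (1 + c)/m = (1 + 0.523) / 2.612 ≈ 0.583078.
With c = 0.523 and e = 0, the required reserve ratio is 0.583078 − 0.523 − 0 = 0.060078.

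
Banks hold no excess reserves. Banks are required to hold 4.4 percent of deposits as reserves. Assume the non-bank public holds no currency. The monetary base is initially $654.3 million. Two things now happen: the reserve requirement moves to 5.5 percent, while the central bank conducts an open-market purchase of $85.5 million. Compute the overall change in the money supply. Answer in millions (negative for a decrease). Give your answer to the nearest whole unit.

-1420 million

Before: m₁ = 1 / (0.044) ≈ 22.7273, MB₁ = 654.3, so M₁ = 22.7273 × 654.3 ≈ 14870.4724 million.
After: m₂ = 1 / (0.055) ≈ 18.1818, MB₂ = 654.3 + 85.5 = 739.8, so M₂ = 18.1818 × 739.8 ≈ 13450.8956 million.
ΔM = M₂ − M₁ = 13450.8956 − 14870.4724 = -1419.5768 million.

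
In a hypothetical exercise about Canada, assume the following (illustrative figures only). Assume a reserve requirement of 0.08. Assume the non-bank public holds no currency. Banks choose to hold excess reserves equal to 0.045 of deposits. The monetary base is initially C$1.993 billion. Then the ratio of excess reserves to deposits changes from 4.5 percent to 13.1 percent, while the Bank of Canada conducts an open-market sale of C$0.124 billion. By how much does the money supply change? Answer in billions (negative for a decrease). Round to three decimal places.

-7.086 billion

Before: m₁ = 1 / (0.08 + 0.045) = 8, MB₁ = 1.993, so M₁ = 8 × 1.993 = 15.944 billion.
After: m₂ = 1 / (0.08 + 0.131) ≈ 4.73934, MB₂ = 1.993 − 0.124 = 1.869, so M₂ = 4.73934 × 1.869 ≈ 8.8578 billion.
ΔM = M₂ − M₁ = 8.8578 − 15.944 = -7.0862 billion.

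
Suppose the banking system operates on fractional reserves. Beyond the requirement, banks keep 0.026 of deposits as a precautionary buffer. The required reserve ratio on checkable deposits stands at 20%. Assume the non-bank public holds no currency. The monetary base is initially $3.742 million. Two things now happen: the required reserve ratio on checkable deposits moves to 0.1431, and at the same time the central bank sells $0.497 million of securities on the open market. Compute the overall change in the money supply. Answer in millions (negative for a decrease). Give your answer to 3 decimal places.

Before: m₁ = 1 / (0.2 + 0.026) ≈ 4.42478, MB₁ = 3.742, so M₁ = 4.42478 × 3.742 ≈ 16.5575 million.
After: m₂ = 1 / (0.1431 + 0.026) ≈ 5.91366, MB₂ = 3.742 − 0.497 = 3.245, so M₂ = 5.91366 × 3.245 ≈ 19.1898 million.
ΔM = M₂ − M₁ = 19.1898 − 16.5575 = 2.6323 million.

$2.632 million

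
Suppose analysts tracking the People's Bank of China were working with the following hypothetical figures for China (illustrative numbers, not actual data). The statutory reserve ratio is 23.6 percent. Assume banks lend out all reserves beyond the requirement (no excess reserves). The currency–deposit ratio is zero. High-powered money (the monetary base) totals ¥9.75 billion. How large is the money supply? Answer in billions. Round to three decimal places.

¥41.314 billion

With no currency drain or excess reserves, the money multiplier is m = 1/rr = 1/0.236 ≈ 4.23729.
Money supply M = m × MB = 4.23729 × 9.75 ≈ 41.3136 billion.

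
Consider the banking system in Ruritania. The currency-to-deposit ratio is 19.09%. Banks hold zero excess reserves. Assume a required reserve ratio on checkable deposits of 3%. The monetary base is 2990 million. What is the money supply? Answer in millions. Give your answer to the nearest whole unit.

16119 million

The money multiplier is m = (1 + c) / (rr + c) = (1 + 0.1909) / (0.03 + 0.1909) ≈ 5.39113.
So M = m × MB = 5.39113 × 2990 = 16119.4787 million.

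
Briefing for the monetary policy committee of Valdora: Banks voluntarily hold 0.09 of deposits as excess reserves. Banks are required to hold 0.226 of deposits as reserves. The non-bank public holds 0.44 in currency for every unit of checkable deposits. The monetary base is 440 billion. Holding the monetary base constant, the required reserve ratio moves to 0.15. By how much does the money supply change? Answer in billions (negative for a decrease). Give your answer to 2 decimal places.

93.67 billion

Initially m₁ = (1 + 0.44) / (0.226 + 0.09 + 0.44) ≈ 1.904762, so M₁ = 1.904762 × 440 ≈ 838.0953 billion.
After the change m₂ = (1 + 0.44) / (0.15 + 0.09 + 0.44) ≈ 2.117647, so M₂ = 2.117647 × 440 ≈ 931.7647 billion.
ΔM = M₂ − M₁ = 931.7647 − 838.0953 = 93.6694 billion.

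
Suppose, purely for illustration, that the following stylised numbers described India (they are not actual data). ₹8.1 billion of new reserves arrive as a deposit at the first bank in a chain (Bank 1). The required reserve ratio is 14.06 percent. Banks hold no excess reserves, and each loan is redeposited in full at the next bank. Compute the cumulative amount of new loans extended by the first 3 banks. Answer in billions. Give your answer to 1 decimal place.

₹18.1 billion

Bank i lends (1 − rr)^i of the original deposit: Bank 1 lends 8.1·0.8594 ≈ 6.9611, Bank 2 lends 8.1·0.8594² ≈ 5.9824, and so on.
Summing a geometric series: total = 8.1·[0.8594·(1 − 0.8594^3) / (1 − 0.8594)] ≈ 18.0848 billion.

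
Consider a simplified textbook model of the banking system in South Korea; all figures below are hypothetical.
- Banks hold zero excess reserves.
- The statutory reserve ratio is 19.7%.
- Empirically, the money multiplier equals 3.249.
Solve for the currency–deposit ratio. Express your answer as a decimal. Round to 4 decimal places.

Using m = 3.249. From m = (1 + c)/(c + rr + e), rearranging gives 1 + c = m·(c + rr + e), so c·(1 − m) = m·(rr + e) − 1.
Hence c = [m·(rr + e) − 1]/(1 − m) = [3.249 × (0.197 + 0) − 1] / (1 − 3.249) ≈ 0.160048.

0.1600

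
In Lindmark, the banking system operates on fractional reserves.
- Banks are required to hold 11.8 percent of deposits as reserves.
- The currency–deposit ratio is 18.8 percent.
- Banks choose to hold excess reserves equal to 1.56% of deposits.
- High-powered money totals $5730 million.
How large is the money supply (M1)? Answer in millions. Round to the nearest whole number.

$21167 million

The money multiplier is m = (1 + c) / (rr + e + c) = (1 + 0.188) / (0.118 + 0.0156 + 0.188) ≈ 3.69403.
So M = m × MB = 3.69403 × 5730 = 21166.7919 million.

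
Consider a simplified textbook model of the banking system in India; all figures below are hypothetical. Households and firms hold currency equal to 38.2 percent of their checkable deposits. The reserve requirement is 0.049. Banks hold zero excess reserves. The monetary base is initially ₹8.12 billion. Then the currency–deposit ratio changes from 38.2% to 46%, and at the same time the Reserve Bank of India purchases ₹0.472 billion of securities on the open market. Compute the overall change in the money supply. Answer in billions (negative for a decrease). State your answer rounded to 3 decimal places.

Before: m₁ = (1 + 0.382) / (0.049 + 0.382) ≈ 3.20650, MB₁ = 8.12, so M₁ = 3.20650 × 8.12 ≈ 26.0368 billion.
After: m₂ = (1 + 0.46) / (0.049 + 0.46) ≈ 2.86837, MB₂ = 8.12 + 0.472 = 8.592, so M₂ = 2.86837 × 8.592 ≈ 24.645 billion.
ΔM = M₂ − M₁ = 24.645 − 26.0368 = -1.3918 billion.

-1.392 billion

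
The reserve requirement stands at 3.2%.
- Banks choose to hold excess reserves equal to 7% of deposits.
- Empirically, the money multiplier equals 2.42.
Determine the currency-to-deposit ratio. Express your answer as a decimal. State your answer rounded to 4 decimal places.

0.5304

Using m = 2.42. From m = (1 + c)/(c + rr + e), rearranging gives 1 + c = m·(c + rr + e), so c·(1 − m) = m·(rr + e) − 1.
Hence c = [m·(rr + e) − 1]/(1 − m) = [2.42 × (0.032 + 0.07) − 1] / (1 − 2.42) ≈ 0.530394.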